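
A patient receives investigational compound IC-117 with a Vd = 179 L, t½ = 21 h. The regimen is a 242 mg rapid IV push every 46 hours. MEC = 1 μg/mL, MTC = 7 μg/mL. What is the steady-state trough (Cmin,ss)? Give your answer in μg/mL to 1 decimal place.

0.4 μg/mL

τ/t½ = 46/21 ≈ 2.1905, so fraction remaining f = (1/2)^(46/21) ≈ 0.2191.
Single-dose peak C₀ = D/Vd = 242/179 ≈ 1.352 μg/mL.
Steady-state trough Cmin,ss = C₀·f/(1−f) ≈ 1.352 × 0.2191/0.7809 ≈ 0.379 μg/mL.
Trough 0.4 μg/mL vs MEC 1 μg/mL: subtherapeutic.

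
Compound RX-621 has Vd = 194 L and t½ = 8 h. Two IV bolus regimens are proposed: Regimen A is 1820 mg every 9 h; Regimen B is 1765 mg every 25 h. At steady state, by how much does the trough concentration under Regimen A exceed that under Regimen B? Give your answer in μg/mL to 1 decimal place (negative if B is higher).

Regimen A: f = (1/2)^(9/8) ≈ 0.4585; Cmin,ss = (1820/194)·f/(1−f) ≈ 7.943 μg/mL.
Regimen B: f = (1/2)^(25/8) ≈ 0.1146; Cmin,ss = (1765/194)·f/(1−f) ≈ 1.178 μg/mL.
Difference ≈ 7.943 − 1.178 ≈ 6.765 μg/mL.

6.8 μg/mL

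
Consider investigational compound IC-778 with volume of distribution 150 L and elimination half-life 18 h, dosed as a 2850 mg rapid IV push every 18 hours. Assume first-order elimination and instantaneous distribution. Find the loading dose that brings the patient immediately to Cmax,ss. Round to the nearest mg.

f = (1/2)^(18/18) ≈ 0.500000; accumulation ratio R = 1/(1−f) ≈ 2.00000.
Loading dose to hit Cmax,ss on first dose: D_load = D_maint·R ≈ 2850 × 2.00000 ≈ 5700.00 mg.

5700 mg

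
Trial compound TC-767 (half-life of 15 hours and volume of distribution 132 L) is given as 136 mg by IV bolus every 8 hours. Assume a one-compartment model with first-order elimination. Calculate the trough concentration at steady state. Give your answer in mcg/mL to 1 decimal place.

2.3 mcg/mL

τ/t½ = 8/15 ≈ 0.53333, so fraction remaining f = (1/2)^(8/15) ≈ 0.6910.
Accumulation ratio R = 1/(1 − f) ≈ 1/0.3090 ≈ 3.2362.
Each bolus raises the concentration by D/Vd = 136/132 ≈ 1.030 mcg/mL.
Cmax,ss = C₀/(1 − f) ≈ 1.030/0.3090 ≈ 3.333 mcg/mL.
Steady-state trough Cmin,ss = Cmax,ss·f ≈ 3.333 × 0.6910 ≈ 2.303 mcg/mL.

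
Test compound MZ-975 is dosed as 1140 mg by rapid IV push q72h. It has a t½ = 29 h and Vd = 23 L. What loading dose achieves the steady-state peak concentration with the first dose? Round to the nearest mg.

f = (1/2)^(72/29) ≈ 0.178902; accumulation ratio R = 1/(1−f) ≈ 1.21788.
Loading dose to hit Cmax,ss on first dose: D_load = D_maint·R ≈ 1140 × 1.21788 ≈ 1388.38 mg.

1388 mg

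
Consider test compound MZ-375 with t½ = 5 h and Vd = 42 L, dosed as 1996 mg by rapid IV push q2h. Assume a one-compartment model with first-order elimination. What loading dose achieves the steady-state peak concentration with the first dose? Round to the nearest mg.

8243 mg

f = (1/2)^(2/5) ≈ 0.757858; accumulation ratio R = 1/(1−f) ≈ 4.12981.
Loading dose to hit Cmax,ss on first dose: D_load = D_maint·R ≈ 1996 × 4.12981 ≈ 8243.10 mg.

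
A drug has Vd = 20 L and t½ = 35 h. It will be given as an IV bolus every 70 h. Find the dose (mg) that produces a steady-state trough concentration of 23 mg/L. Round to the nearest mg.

τ/t½ = 70/35 ≈ 2, so f = (1/2)^(70/35) ≈ 0.250000.
Cmin,ss = (D/Vd)·f/(1−f), so D = Cmin,ss·Vd·(1−f)/f.
D = 23 × 20 × (1−f)/f ≈ 23 × 20 × 3.00000 ≈ 1380.00 mg.

1380 mg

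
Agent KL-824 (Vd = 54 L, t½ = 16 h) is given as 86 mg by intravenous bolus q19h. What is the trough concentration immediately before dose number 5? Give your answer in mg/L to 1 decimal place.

1.2 mg/L

f = (1/2)^(τ/t½) = (1/2)^(19/16) ≈ 0.4391.
C₀ = D/Vd = 86/54 ≈ 1.593 mg/L.
Before the 5th dose, 4 doses have been given. Superposition: Cmin = C₀·(f + f² + … + f^4).
≈ 1.593 × (0.4391 + 0.1928 + 0.0847 + 0.0372) ≈ 1.593 × 0.7538 ≈ 1.201 mg/L.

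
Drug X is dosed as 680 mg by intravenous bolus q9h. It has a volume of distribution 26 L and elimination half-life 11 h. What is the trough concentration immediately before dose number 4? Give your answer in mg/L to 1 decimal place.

f = (1/2)^(τ/t½) = (1/2)^(9/11) ≈ 0.5672.
C₀ = D/Vd = 680/26 ≈ 26.154 mg/L.
Before the 4th dose, 3 doses have been given. Superposition: Cmin = C₀·(f + f² + … + f^3).
≈ 26.154 × (0.5672 + 0.3217 + 0.1825) ≈ 26.154 × 1.0714 ≈ 28.021 mg/L.

28.0 mg/L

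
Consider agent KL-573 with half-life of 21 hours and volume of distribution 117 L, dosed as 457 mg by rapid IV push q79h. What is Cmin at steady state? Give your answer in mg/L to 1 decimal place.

0.3 mg/L

τ/t½ = 79/21 ≈ 3.7619, so fraction remaining f = (1/2)^(79/21) ≈ 0.0737.
At steady state, accumulation factor R = 1/(1 − e^(−kτ)) ≈ 1.0796.
Each bolus raises the concentration by D/Vd = 457/117 ≈ 3.906 mg/L.
Cmax,ss = C₀/(1 − f) ≈ 3.906/0.9263 ≈ 4.217 mg/L.
One interval later, Cmin,ss = Cmax,ss·e^(−kτ) ≈ 4.217 × 0.0737 ≈ 0.311 mg/L.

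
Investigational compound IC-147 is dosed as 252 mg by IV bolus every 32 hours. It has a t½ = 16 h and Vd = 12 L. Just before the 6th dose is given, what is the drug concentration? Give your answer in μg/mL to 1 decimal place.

f = (1/2)^(τ/t½) = (1/2)^(32/16) ≈ 0.2500.
C₀ = D/Vd = 252/12 ≈ 21.000 μg/mL.
Before the 6th dose, 5 doses have been given. Superposition: Cmin = C₀·(f + f² + … + f^5).
≈ 21.000 × (0.2500 + 0.0625 + 0.0156 + 0.0039 + 0.0010) ≈ 21.000 × 0.3330 ≈ 6.993 μg/mL.

7.0 μg/mL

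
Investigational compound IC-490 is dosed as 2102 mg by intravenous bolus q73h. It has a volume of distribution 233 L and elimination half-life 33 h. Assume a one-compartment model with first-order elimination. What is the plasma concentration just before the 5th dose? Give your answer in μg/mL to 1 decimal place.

2.5 μg/mL

f = (1/2)^(τ/t½) = (1/2)^(73/33) ≈ 0.2158.
C₀ = D/Vd = 2102/233 ≈ 9.021 μg/mL.
Before the 5th dose, 4 doses have been given. Superposition: Cmin = C₀·(f + f² + … + f^4).
≈ 9.021 × (0.2158 + 0.0466 + 0.0100 + 0.0022) ≈ 9.021 × 0.2746 ≈ 2.477 μg/mL.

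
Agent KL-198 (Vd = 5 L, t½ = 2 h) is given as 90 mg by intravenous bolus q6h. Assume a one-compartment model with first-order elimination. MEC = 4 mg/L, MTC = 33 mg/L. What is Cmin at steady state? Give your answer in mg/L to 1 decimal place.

2.6 mg/L

τ = 6 h = 3 half-lives, so f = (1/2)^3 = 0.125.
Accumulation ratio R = 1/(1 − f) = 1/0.875 = 8/7.
Single-dose peak C₀ = D/Vd = 90/5 = 18 mg/L.
Steady-state peak Cmax,ss = C₀·R = 18 × 8/7 ≈ 20.571 mg/L.
Steady-state trough Cmin,ss = Cmax,ss·f ≈ 20.571 × 0.125 ≈ 2.571 mg/L.
Trough 2.6 mg/L vs MEC 4 mg/L: subtherapeutic.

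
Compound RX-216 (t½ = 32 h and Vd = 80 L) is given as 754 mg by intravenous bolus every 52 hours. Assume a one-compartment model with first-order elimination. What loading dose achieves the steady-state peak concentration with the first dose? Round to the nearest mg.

1116 mg

f = (1/2)^(52/32) ≈ 0.324210; accumulation ratio R = 1/(1−f) ≈ 1.47975.
Loading dose to hit Cmax,ss on first dose: D_load = D_maint·R ≈ 754 × 1.47975 ≈ 1115.73 mg.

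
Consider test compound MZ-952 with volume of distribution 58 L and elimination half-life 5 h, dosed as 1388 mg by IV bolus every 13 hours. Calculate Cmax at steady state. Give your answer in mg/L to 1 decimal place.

28.7 mg/L

k = ln2/t½ = ln2/5 ≈ 0.138629 h⁻¹; fraction remaining f = e^(−kτ) = e^(−0.138629×13) ≈ 0.1649.
At steady state, accumulation factor R = 1/(1 − e^(−kτ)) ≈ 1.1975.
Each bolus raises the concentration by D/Vd = 1388/58 ≈ 23.931 mg/L.
Cmax,ss = C₀/(1 − f) ≈ 23.931/0.8351 ≈ 28.656 mg/L.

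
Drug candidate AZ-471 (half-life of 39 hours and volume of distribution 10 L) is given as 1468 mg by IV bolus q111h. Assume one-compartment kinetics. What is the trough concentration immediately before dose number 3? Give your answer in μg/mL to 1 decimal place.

23.3 μg/mL

f = (1/2)^(τ/t½) = (1/2)^(111/39) ≈ 0.1391.
C₀ = D/Vd = 1468/10 ≈ 146.800 μg/mL.
Before the 3rd dose, 2 doses have been given. Superposition: Cmin = C₀·(f + f²).
≈ 146.800 × (0.1391 + 0.0193) ≈ 146.800 × 0.1584 ≈ 23.253 μg/mL.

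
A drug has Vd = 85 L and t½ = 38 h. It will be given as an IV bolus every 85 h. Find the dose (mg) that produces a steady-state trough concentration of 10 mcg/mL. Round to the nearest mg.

τ/t½ = 85/38 ≈ 2.2368, so f = (1/2)^(85/38) ≈ 0.212150.
Cmin,ss = (D/Vd)·f/(1−f), so D = Cmin,ss·Vd·(1−f)/f.
D = 10 × 85 × (1−f)/f ≈ 10 × 85 × 3.71365 ≈ 3156.60 mg.

3157 mg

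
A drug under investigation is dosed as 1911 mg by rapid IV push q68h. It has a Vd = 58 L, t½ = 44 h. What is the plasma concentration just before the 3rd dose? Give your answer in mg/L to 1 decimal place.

f = (1/2)^(τ/t½) = (1/2)^(68/44) ≈ 0.3426.
C₀ = D/Vd = 1911/58 ≈ 32.948 mg/L.
Before the 3rd dose, 2 doses have been given. Superposition: Cmin = C₀·(f + f²).
≈ 32.948 × (0.3426 + 0.1174) ≈ 32.948 × 0.4600 ≈ 15.156 mg/L.

15.2 mg/L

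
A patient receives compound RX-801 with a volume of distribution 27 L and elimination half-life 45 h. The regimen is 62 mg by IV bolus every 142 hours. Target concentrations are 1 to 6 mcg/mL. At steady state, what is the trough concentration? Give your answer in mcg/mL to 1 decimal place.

τ/t½ = 142/45 ≈ 3.1556, so fraction remaining f = (1/2)^(142/45) ≈ 0.1122.
Single-dose peak C₀ = D/Vd = 62/27 ≈ 2.296 mcg/mL.
Steady-state trough Cmin,ss = C₀·f/(1−f) ≈ 2.296 × 0.1122/0.8878 ≈ 0.290 mcg/mL.
Trough 0.3 mcg/mL vs MEC 1 mcg/mL: subtherapeutic.

0.3 mcg/mL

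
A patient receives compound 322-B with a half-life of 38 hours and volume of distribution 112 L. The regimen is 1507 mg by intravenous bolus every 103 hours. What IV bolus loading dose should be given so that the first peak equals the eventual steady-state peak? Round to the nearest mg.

1779 mg

f = (1/2)^(103/38) ≈ 0.152774; accumulation ratio R = 1/(1−f) ≈ 1.18032.
Loading dose to hit Cmax,ss on first dose: D_load = D_maint·R ≈ 1507 × 1.18032 ≈ 1778.74 mg.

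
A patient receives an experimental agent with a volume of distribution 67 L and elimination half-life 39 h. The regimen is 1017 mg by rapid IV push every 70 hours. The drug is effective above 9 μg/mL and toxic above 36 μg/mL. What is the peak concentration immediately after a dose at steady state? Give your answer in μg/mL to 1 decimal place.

21.3 μg/mL

Over one 70-h interval, 70/39 ≈ 1.7949 half-lives elapse, leaving f ≈ 0.2882 of each dose.
At steady state, accumulation factor R = 1/(1 − e^(−kτ)) ≈ 1.4049.
Each bolus raises the concentration by D/Vd = 1017/67 ≈ 15.179 μg/mL.
Steady-state peak Cmax,ss = C₀·R ≈ 15.179 × 1.4049 ≈ 21.325 μg/mL.
Peak 21.3 μg/mL vs MTC 36 μg/mL: below toxic threshold.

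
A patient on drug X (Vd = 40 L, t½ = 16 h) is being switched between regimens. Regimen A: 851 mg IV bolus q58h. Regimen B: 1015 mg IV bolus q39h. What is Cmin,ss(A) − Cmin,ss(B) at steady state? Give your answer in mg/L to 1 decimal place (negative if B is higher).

Regimen A: f = (1/2)^(58/16) ≈ 0.0811; Cmin,ss = (851/40)·f/(1−f) ≈ 1.878 mg/L.
Regimen B: f = (1/2)^(39/16) ≈ 0.1846; Cmin,ss = (1015/40)·f/(1−f) ≈ 5.745 mg/L.
Difference ≈ 1.878 − 5.745 ≈ -3.867 mg/L.

-3.9 mg/L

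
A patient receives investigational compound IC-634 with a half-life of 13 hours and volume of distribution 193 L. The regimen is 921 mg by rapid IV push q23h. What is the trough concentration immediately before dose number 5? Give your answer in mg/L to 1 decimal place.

f = (1/2)^(τ/t½) = (1/2)^(23/13) ≈ 0.2934.
C₀ = D/Vd = 921/193 ≈ 4.772 mg/L.
Before the 5th dose, 4 doses have been given. Superposition: Cmin = C₀·(f + f² + … + f^4).
≈ 4.772 × (0.2934 + 0.0861 + 0.0253 + 0.0074) ≈ 4.772 × 0.4122 ≈ 1.967 mg/L.

2.0 mg/L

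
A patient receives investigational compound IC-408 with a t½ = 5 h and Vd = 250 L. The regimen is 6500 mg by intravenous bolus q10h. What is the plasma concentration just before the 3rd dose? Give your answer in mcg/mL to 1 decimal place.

8.1 mcg/mL

f = (1/2)^(τ/t½) = (1/2)^(10/5) ≈ 0.2500.
C₀ = D/Vd = 6500/250 ≈ 26.000 mcg/mL.
Before the 3rd dose, 2 doses have been given. Superposition: Cmin = C₀·(f + f²).
≈ 26.000 × (0.2500 + 0.0625) ≈ 26.000 × 0.3125 ≈ 8.125 mcg/mL.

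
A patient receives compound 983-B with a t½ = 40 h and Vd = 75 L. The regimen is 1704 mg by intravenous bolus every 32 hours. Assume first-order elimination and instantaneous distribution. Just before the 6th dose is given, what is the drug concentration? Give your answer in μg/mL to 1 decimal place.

f = (1/2)^(τ/t½) = (1/2)^(32/40) ≈ 0.5743.
C₀ = D/Vd = 1704/75 ≈ 22.720 μg/mL.
Before the 6th dose, 5 doses have been given. Superposition: Cmin = C₀·(f + f² + … + f^5).
≈ 22.720 × (0.5743 + 0.3298 + 0.1894 + 0.1088 + 0.0625) ≈ 22.720 × 1.2648 ≈ 28.736 μg/mL.

28.7 μg/mL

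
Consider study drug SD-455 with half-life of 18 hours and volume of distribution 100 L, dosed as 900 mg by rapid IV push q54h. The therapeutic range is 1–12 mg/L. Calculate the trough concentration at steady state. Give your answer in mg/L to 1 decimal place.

The dosing interval is 3 half-lives, so f = 2^(−3) = 0.125.
Accumulation ratio R = 1/(1 − f) = 1/0.875 = 8/7.
Single-dose peak C₀ = D/Vd = 900/100 = 9 mg/L.
Steady-state peak Cmax,ss = C₀·R = 9 × 8/7 ≈ 10.286 mg/L.
Steady-state trough Cmin,ss = Cmax,ss·f ≈ 10.286 × 0.125 ≈ 1.286 mg/L.
Trough 1.3 mg/L vs MEC 1 mg/L: adequate.

1.3 mg/L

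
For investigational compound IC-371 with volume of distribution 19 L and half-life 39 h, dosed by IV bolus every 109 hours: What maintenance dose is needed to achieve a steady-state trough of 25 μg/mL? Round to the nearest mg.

τ/t½ = 109/39 ≈ 2.7949, so f = (1/2)^(109/39) ≈ 0.144099.
Cmin,ss = (D/Vd)·f/(1−f), so D = Cmin,ss·Vd·(1−f)/f.
D = 25 × 19 × (1−f)/f ≈ 25 × 19 × 5.93967 ≈ 2821.34 mg.

2821 mg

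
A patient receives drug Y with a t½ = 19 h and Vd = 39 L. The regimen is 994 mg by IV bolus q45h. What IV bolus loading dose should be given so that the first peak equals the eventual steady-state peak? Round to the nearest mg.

f = (1/2)^(45/19) ≈ 0.193657; accumulation ratio R = 1/(1−f) ≈ 1.24017.
Loading dose to hit Cmax,ss on first dose: D_load = D_maint·R ≈ 994 × 1.24017 ≈ 1232.73 mg.

1233 mg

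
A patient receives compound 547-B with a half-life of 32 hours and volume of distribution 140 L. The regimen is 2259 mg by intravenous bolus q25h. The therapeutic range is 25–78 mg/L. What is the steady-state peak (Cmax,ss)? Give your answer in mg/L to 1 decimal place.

k = ln2/t½ = ln2/32 ≈ 0.021661 h⁻¹; fraction remaining f = e^(−kτ) = e^(−0.021661×25) ≈ 0.5819.
At steady state, accumulation factor R = 1/(1 − e^(−kτ)) ≈ 2.3918.
Each bolus raises the concentration by D/Vd = 2259/140 ≈ 16.136 mg/L.
Cmax,ss = C₀/(1 − f) ≈ 16.136/0.4181 ≈ 38.594 mg/L.
Peak 38.6 mg/L vs MTC 78 mg/L: below toxic threshold.

38.6 mg/L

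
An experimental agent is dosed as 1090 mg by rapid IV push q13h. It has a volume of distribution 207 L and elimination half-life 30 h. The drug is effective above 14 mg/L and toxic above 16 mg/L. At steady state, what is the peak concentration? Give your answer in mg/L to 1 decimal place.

20.3 mg/L

Over one 13-h interval, 13/30 ≈ 0.43333 half-lives elapse, leaving f ≈ 0.7405 of each dose.
Accumulation ratio R = 1/(1 − f) ≈ 1/0.2595 ≈ 3.8536.
Single-dose peak C₀ = D/Vd = 1090/207 ≈ 5.266 mg/L.
Steady-state peak Cmax,ss = C₀·R ≈ 5.266 × 3.8536 ≈ 20.293 mg/L.
Peak 20.3 mg/L vs MTC 16 mg/L: exceeds toxic threshold.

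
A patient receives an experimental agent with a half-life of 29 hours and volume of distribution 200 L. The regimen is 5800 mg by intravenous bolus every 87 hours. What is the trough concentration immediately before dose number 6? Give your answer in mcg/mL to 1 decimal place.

f = (1/2)^(τ/t½) = (1/2)^(87/29) ≈ 0.1250.
C₀ = D/Vd = 5800/200 ≈ 29.000 mcg/mL.
Before the 6th dose, 5 doses have been given. Superposition: Cmin = C₀·(f + f² + … + f^5).
≈ 29.000 × (0.1250 + 0.0156 + 0.0020 + 0.0002 + 0.0000) ≈ 29.000 × 0.1428 ≈ 4.141 mcg/mL.

4.1 mcg/mL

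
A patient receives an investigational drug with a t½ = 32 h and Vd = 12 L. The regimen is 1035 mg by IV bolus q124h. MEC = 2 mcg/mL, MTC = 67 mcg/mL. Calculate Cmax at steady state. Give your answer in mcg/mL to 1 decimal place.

k = ln2/t½ = ln2/32 ≈ 0.021661 h⁻¹; fraction remaining f = e^(−kτ) = e^(−0.021661×124) ≈ 0.0682.
Accumulation ratio R = 1/(1 − f) ≈ 1/0.9318 ≈ 1.0732.
Each bolus raises the concentration by D/Vd = 1035/12 ≈ 86.250 mcg/mL.
Steady-state peak Cmax,ss = C₀·R ≈ 86.250 × 1.0732 ≈ 92.563 mcg/mL.
Peak 92.6 mcg/mL vs MTC 67 mcg/mL: exceeds toxic threshold.

92.6 mcg/mL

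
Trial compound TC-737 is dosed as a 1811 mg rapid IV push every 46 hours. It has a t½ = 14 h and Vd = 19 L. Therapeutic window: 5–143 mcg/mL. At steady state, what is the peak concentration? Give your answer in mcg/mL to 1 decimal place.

106.2 mcg/mL

Over one 46-h interval, 46/14 ≈ 3.2857 half-lives elapse, leaving f ≈ 0.1025 of each dose.
Accumulation ratio R = 1/(1 − f) ≈ 1/0.8975 ≈ 1.1142.
Single-dose peak C₀ = D/Vd = 1811/19 ≈ 95.316 mcg/mL.
Cmax,ss = C₀/(1 − f) ≈ 95.316/0.8975 ≈ 106.202 mcg/mL.
Peak 106.2 mcg/mL vs MTC 143 mcg/mL: below toxic threshold.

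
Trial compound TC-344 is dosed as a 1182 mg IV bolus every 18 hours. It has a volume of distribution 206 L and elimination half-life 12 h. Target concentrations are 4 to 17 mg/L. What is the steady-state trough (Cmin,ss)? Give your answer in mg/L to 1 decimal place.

τ/t½ = 18/12 ≈ 1.5, so fraction remaining f = (1/2)^(18/12) ≈ 0.3536.
Single-dose peak C₀ = D/Vd = 1182/206 ≈ 5.738 mg/L.
Steady-state trough Cmin,ss = C₀·f/(1−f) ≈ 5.738 × 0.3536/0.6464 ≈ 3.139 mg/L.
Trough 3.1 mg/L vs MEC 4 mg/L: subtherapeutic.

3.1 mg/L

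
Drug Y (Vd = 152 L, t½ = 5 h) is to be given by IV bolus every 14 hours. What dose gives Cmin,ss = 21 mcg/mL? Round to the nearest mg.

19038 mg

τ/t½ = 14/5 ≈ 2.8, so f = (1/2)^(14/5) ≈ 0.143587.
Cmin,ss = (D/Vd)·f/(1−f), so D = Cmin,ss·Vd·(1−f)/f.
D = 21 × 152 × (1−f)/f ≈ 21 × 152 × 5.96442 ≈ 19038.43 mg.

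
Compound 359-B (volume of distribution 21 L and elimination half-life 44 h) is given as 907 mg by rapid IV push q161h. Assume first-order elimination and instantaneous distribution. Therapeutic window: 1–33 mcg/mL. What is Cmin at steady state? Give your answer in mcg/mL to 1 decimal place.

3.7 mcg/mL

Over one 161-h interval, 161/44 ≈ 3.6591 half-lives elapse, leaving f ≈ 0.0792 of each dose.
At steady state, accumulation factor R = 1/(1 − e^(−kτ)) ≈ 1.0860.
Single-dose peak C₀ = D/Vd = 907/21 ≈ 43.190 mcg/mL.
Steady-state peak Cmax,ss = C₀·R ≈ 43.190 × 1.0860 ≈ 46.904 mcg/mL.
One interval later, Cmin,ss = Cmax,ss·e^(−kτ) ≈ 46.904 × 0.0792 ≈ 3.715 mcg/mL.
Trough 3.7 mcg/mL vs MEC 1 mcg/mL: adequate.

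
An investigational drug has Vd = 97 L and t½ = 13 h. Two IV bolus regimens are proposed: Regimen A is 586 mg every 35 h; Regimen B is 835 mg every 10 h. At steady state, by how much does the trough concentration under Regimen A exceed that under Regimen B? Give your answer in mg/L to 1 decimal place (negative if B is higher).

-11.1 mg/L

Regimen A: f = (1/2)^(35/13) ≈ 0.1547; Cmin,ss = (586/97)·f/(1−f) ≈ 1.106 mg/L.
Regimen B: f = (1/2)^(10/13) ≈ 0.5867; Cmin,ss = (835/97)·f/(1−f) ≈ 12.220 mg/L.
Difference ≈ 1.106 − 12.220 ≈ -11.114 mg/L.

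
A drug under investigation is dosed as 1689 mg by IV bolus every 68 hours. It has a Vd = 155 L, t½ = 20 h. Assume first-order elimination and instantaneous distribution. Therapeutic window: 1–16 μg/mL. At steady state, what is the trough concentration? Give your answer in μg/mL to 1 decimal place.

Over one 68-h interval, 68/20 ≈ 3.4 half-lives elapse, leaving f ≈ 0.0947 of each dose.
At steady state, accumulation factor R = 1/(1 − e^(−kτ)) ≈ 1.1046.
Each bolus raises the concentration by D/Vd = 1689/155 ≈ 10.897 μg/mL.
Steady-state peak Cmax,ss = C₀·R ≈ 10.897 × 1.1046 ≈ 12.037 μg/mL.
One interval later, Cmin,ss = Cmax,ss·e^(−kτ) ≈ 12.037 × 0.0947 ≈ 1.140 μg/mL.
Trough 1.1 μg/mL vs MEC 1 μg/mL: adequate.

1.1 μg/mL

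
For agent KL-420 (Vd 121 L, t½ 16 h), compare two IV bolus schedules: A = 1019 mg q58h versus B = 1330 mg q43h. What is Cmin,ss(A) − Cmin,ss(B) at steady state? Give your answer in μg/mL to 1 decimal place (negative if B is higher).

Regimen A: f = (1/2)^(58/16) ≈ 0.0811; Cmin,ss = (1019/121)·f/(1−f) ≈ 0.743 μg/mL.
Regimen B: f = (1/2)^(43/16) ≈ 0.1552; Cmin,ss = (1330/121)·f/(1−f) ≈ 2.019 μg/mL.
Difference ≈ 0.743 − 2.019 ≈ -1.276 μg/mL.

-1.3 μg/mL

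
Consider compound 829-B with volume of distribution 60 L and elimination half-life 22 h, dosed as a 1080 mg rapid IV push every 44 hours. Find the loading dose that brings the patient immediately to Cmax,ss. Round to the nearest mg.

1440 mg

f = (1/2)^(44/22) ≈ 0.250000; accumulation ratio R = 1/(1−f) ≈ 1.33333.
Loading dose to hit Cmax,ss on first dose: D_load = D_maint·R ≈ 1080 × 1.33333 ≈ 1440.00 mg.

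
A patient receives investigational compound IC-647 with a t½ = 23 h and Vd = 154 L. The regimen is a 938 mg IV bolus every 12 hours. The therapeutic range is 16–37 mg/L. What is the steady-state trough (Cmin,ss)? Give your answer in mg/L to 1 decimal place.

Over one 12-h interval, 12/23 ≈ 0.52174 half-lives elapse, leaving f ≈ 0.6965 of each dose.
At steady state, accumulation factor R = 1/(1 − e^(−kτ)) ≈ 3.2949.
Single-dose peak C₀ = D/Vd = 938/154 ≈ 6.091 mg/L.
Steady-state peak Cmax,ss = C₀·R ≈ 6.091 × 3.2949 ≈ 20.069 mg/L.
One interval later, Cmin,ss = Cmax,ss·e^(−kτ) ≈ 20.069 × 0.6965 ≈ 13.978 mg/L.
Trough 14.0 mg/L vs MEC 16 mg/L: subtherapeutic.

14.0 mg/L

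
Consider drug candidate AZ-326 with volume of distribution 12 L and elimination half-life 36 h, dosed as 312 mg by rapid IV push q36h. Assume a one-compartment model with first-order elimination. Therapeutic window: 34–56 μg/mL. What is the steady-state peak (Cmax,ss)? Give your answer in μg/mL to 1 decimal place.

52.0 μg/mL

The dosing interval is 1 half-life, so f = 2^(−1) = 0.5.
Accumulation ratio R = 1/(1 − f) = 1/0.5 = 2/1.
Single-dose peak C₀ = D/Vd = 312/12 = 26 μg/mL.
Steady-state peak Cmax,ss = C₀·R = 26 × 2/1 ≈ 52.000 μg/mL.
Peak 52.0 μg/mL vs MTC 56 μg/mL: below toxic threshold.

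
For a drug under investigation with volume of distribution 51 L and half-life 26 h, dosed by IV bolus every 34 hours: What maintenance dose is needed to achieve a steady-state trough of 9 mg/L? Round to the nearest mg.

τ/t½ = 34/26 ≈ 1.3077, so f = (1/2)^(34/26) ≈ 0.403967.
Cmin,ss = (D/Vd)·f/(1−f), so D = Cmin,ss·Vd·(1−f)/f.
D = 9 × 51 × (1−f)/f ≈ 9 × 51 × 1.47545 ≈ 677.23 mg.

677 mg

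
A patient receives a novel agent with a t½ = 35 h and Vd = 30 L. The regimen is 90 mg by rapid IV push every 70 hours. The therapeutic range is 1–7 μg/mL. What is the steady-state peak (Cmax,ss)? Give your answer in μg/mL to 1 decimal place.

τ = 70 h = 2 half-lives, so f = (1/2)^2 = 0.25.
Accumulation ratio R = 1/(1 − f) = 1/0.75 = 4/3.
Single-dose peak C₀ = D/Vd = 90/30 = 3 μg/mL.
Steady-state peak Cmax,ss = C₀·R = 3 × 4/3 ≈ 4.000 μg/mL.
Peak 4.0 μg/mL vs MTC 7 μg/mL: below toxic threshold.

4.0 μg/mL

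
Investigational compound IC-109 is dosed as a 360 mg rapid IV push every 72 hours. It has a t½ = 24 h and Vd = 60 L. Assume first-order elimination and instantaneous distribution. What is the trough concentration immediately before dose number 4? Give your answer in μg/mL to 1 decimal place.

f = (1/2)^(τ/t½) = (1/2)^(72/24) ≈ 0.1250.
C₀ = D/Vd = 360/60 ≈ 6.000 μg/mL.
Before the 4th dose, 3 doses have been given. Superposition: Cmin = C₀·(f + f² + … + f^3).
≈ 6.000 × (0.1250 + 0.0156 + 0.0020) ≈ 6.000 × 0.1426 ≈ 0.856 μg/mL.

0.9 μg/mL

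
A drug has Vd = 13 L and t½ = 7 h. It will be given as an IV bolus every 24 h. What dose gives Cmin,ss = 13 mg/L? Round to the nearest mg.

τ/t½ = 24/7 ≈ 3.4286, so f = (1/2)^(24/7) ≈ 0.092875.
Cmin,ss = (D/Vd)·f/(1−f), so D = Cmin,ss·Vd·(1−f)/f.
D = 13 × 13 × (1−f)/f ≈ 13 × 13 × 9.76716 ≈ 1650.65 mg.

1651 mg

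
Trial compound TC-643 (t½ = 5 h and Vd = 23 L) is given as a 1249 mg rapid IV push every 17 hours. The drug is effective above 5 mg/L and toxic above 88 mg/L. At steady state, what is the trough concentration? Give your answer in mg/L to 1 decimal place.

5.7 mg/L

τ/t½ = 17/5 ≈ 3.4, so fraction remaining f = (1/2)^(17/5) ≈ 0.0947.
Each bolus raises the concentration by D/Vd = 1249/23 ≈ 54.304 mg/L.
Steady-state trough Cmin,ss = C₀·f/(1−f) ≈ 54.304 × 0.0947/0.9053 ≈ 5.681 mg/L.
Trough 5.7 mg/L vs MEC 5 mg/L: adequate.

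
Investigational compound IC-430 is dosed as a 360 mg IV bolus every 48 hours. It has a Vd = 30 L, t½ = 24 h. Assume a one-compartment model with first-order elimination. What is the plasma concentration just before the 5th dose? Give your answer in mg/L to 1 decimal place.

4.0 mg/L

f = (1/2)^(τ/t½) = (1/2)^(48/24) ≈ 0.2500.
C₀ = D/Vd = 360/30 ≈ 12.000 mg/L.
Before the 5th dose, 4 doses have been given. Superposition: Cmin = C₀·(f + f² + … + f^4).
≈ 12.000 × (0.2500 + 0.0625 + 0.0156 + 0.0039) ≈ 12.000 × 0.3320 ≈ 3.984 mg/L.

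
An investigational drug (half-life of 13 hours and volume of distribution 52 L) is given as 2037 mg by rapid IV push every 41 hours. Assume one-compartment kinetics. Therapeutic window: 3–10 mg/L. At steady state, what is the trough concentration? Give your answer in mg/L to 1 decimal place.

5.0 mg/L

k = ln2/t½ = ln2/13 ≈ 0.053319 h⁻¹; fraction remaining f = e^(−kτ) = e^(−0.053319×41) ≈ 0.1124.
Accumulation ratio R = 1/(1 − f) ≈ 1/0.8876 ≈ 1.1266.
Single-dose peak C₀ = D/Vd = 2037/52 ≈ 39.173 mg/L.
Cmax,ss = C₀/(1 − f) ≈ 39.173/0.8876 ≈ 44.134 mg/L.
One interval later, Cmin,ss = Cmax,ss·e^(−kτ) ≈ 44.134 × 0.1124 ≈ 4.961 mg/L.
Trough 5.0 mg/L vs MEC 3 mg/L: adequate.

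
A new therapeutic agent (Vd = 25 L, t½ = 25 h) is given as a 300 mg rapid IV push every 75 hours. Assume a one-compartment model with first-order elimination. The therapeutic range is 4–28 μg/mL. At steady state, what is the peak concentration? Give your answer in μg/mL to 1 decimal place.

τ = 75 h = 3 half-lives, so f = (1/2)^3 = 0.125.
Accumulation ratio R = 1/(1 − f) = 1/0.875 = 8/7.
Single-dose peak C₀ = D/Vd = 300/25 = 12 μg/mL.
Steady-state peak Cmax,ss = C₀·R = 12 × 8/7 ≈ 13.714 μg/mL.
Peak 13.7 μg/mL vs MTC 28 μg/mL: below toxic threshold.

13.7 μg/mL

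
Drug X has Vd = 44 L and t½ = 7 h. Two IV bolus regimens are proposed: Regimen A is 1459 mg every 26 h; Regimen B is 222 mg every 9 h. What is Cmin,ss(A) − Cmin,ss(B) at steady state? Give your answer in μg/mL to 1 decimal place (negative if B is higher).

Regimen A: f = (1/2)^(26/7) ≈ 0.0762; Cmin,ss = (1459/44)·f/(1−f) ≈ 2.735 μg/mL.
Regimen B: f = (1/2)^(9/7) ≈ 0.4102; Cmin,ss = (222/44)·f/(1−f) ≈ 3.509 μg/mL.
Difference ≈ 2.735 − 3.509 ≈ -0.774 μg/mL.

-0.8 μg/mL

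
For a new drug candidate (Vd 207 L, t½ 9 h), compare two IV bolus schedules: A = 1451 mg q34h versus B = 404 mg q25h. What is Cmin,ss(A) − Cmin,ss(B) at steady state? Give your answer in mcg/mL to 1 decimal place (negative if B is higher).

0.2 mcg/mL

Regimen A: f = (1/2)^(34/9) ≈ 0.0729; Cmin,ss = (1451/207)·f/(1−f) ≈ 0.551 mcg/mL.
Regimen B: f = (1/2)^(25/9) ≈ 0.1458; Cmin,ss = (404/207)·f/(1−f) ≈ 0.333 mcg/mL.
Difference ≈ 0.551 − 0.333 ≈ 0.218 mcg/mL.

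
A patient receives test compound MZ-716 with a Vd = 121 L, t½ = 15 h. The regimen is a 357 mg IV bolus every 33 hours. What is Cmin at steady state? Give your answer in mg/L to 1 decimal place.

0.8 mg/L

τ/t½ = 33/15 ≈ 2.2, so fraction remaining f = (1/2)^(33/15) ≈ 0.2176.
Single-dose peak C₀ = D/Vd = 357/121 ≈ 2.950 mg/L.
Steady-state trough Cmin,ss = C₀·f/(1−f) ≈ 2.950 × 0.2176/0.7824 ≈ 0.820 mg/L.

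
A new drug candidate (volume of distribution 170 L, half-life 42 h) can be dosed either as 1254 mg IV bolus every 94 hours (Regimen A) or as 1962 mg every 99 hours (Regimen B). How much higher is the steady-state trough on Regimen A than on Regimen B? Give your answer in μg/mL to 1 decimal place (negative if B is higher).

-0.8 μg/mL

Regimen A: f = (1/2)^(94/42) ≈ 0.2120; Cmin,ss = (1254/170)·f/(1−f) ≈ 1.985 μg/mL.
Regimen B: f = (1/2)^(99/42) ≈ 0.1952; Cmin,ss = (1962/170)·f/(1−f) ≈ 2.799 μg/mL.
Difference ≈ 1.985 − 2.799 ≈ -0.814 μg/mL.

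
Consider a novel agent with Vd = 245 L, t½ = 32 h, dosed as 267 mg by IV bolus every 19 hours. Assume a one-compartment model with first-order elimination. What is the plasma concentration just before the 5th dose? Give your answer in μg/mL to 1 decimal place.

1.7 μg/mL

f = (1/2)^(τ/t½) = (1/2)^(19/32) ≈ 0.6626.
C₀ = D/Vd = 267/245 ≈ 1.090 μg/mL.
Before the 5th dose, 4 doses have been given. Superposition: Cmin = C₀·(f + f² + … + f^4).
≈ 1.090 × (0.6626 + 0.4390 + 0.2909 + 0.1928) ≈ 1.090 × 1.5853 ≈ 1.728 μg/mL.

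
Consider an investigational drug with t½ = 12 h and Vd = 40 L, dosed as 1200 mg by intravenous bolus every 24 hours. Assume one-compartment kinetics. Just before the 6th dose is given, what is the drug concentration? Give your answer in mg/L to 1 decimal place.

10.0 mg/L

f = (1/2)^(τ/t½) = (1/2)^(24/12) ≈ 0.2500.
C₀ = D/Vd = 1200/40 ≈ 30.000 mg/L.
Before the 6th dose, 5 doses have been given. Superposition: Cmin = C₀·(f + f² + … + f^5).
≈ 30.000 × (0.2500 + 0.0625 + 0.0156 + 0.0039 + 0.0010) ≈ 30.000 × 0.3330 ≈ 9.990 mg/L.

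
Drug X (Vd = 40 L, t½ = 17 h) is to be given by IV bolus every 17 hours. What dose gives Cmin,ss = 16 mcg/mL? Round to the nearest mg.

τ/t½ = 17/17 ≈ 1, so f = (1/2)^(17/17) ≈ 0.500000.
Cmin,ss = (D/Vd)·f/(1−f), so D = Cmin,ss·Vd·(1−f)/f.
D = 16 × 40 × (1−f)/f ≈ 16 × 40 × 1.00000 ≈ 640.00 mg.

640 mg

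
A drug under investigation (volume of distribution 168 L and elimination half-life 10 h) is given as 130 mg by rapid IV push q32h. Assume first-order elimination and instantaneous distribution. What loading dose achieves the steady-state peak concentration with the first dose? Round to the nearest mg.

f = (1/2)^(32/10) ≈ 0.108819; accumulation ratio R = 1/(1−f) ≈ 1.12211.
Loading dose to hit Cmax,ss on first dose: D_load = D_maint·R ≈ 130 × 1.12211 ≈ 145.87 mg.

146 mg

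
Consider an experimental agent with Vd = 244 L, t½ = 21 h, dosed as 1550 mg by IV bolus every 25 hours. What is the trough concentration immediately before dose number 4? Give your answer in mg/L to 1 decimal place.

f = (1/2)^(τ/t½) = (1/2)^(25/21) ≈ 0.4382.
C₀ = D/Vd = 1550/244 ≈ 6.352 mg/L.
Before the 4th dose, 3 doses have been given. Superposition: Cmin = C₀·(f + f² + … + f^3).
≈ 6.352 × (0.4382 + 0.1920 + 0.0841) ≈ 6.352 × 0.7143 ≈ 4.537 mg/L.

4.5 mg/L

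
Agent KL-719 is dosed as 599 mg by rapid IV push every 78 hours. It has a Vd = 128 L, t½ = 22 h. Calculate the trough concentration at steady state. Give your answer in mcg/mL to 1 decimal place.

0.4 mcg/mL

k = ln2/t½ = ln2/22 ≈ 0.031507 h⁻¹; fraction remaining f = e^(−kτ) = e^(−0.031507×78) ≈ 0.0856.
Accumulation ratio R = 1/(1 − f) ≈ 1/0.9144 ≈ 1.0936.
Single-dose peak C₀ = D/Vd = 599/128 ≈ 4.680 mcg/mL.
Cmax,ss = C₀/(1 − f) ≈ 4.680/0.9144 ≈ 5.118 mcg/mL.
Steady-state trough Cmin,ss = Cmax,ss·f ≈ 5.118 × 0.0856 ≈ 0.438 mcg/mL.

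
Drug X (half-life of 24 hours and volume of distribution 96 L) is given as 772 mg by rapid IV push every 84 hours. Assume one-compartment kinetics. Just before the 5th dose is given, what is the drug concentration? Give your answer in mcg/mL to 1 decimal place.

f = (1/2)^(τ/t½) = (1/2)^(84/24) ≈ 0.0884.
C₀ = D/Vd = 772/96 ≈ 8.042 mcg/mL.
Before the 5th dose, 4 doses have been given. Superposition: Cmin = C₀·(f + f² + … + f^4).
≈ 8.042 × (0.0884 + 0.0078 + 0.0007 + 0.0001) ≈ 8.042 × 0.0970 ≈ 0.780 mcg/mL.

0.8 mcg/mL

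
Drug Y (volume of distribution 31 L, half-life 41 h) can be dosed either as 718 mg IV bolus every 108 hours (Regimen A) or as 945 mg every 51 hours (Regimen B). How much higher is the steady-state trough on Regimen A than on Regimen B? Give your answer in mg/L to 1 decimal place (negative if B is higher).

Regimen A: f = (1/2)^(108/41) ≈ 0.1611; Cmin,ss = (718/31)·f/(1−f) ≈ 4.448 mg/L.
Regimen B: f = (1/2)^(51/41) ≈ 0.4222; Cmin,ss = (945/31)·f/(1−f) ≈ 22.275 mg/L.
Difference ≈ 4.448 − 22.275 ≈ -17.827 mg/L.

-17.8 mg/L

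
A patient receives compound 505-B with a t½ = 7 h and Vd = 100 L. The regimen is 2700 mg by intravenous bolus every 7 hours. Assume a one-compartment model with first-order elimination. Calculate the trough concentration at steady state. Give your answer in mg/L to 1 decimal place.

The dosing interval is 1 half-life, so f = 2^(−1) = 0.5.
Accumulation ratio R = 1/(1 − f) = 1/0.5 = 2/1.
Single-dose peak C₀ = D/Vd = 2700/100 = 27 mg/L.
Steady-state peak Cmax,ss = C₀·R = 27 × 2/1 ≈ 54.000 mg/L.
Steady-state trough Cmin,ss = Cmax,ss·f ≈ 54.000 × 0.5 ≈ 27.000 mg/L.

27.0 mg/L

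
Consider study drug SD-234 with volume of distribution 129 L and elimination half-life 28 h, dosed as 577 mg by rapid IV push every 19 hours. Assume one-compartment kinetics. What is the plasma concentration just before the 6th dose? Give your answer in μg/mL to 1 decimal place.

f = (1/2)^(τ/t½) = (1/2)^(19/28) ≈ 0.6248.
C₀ = D/Vd = 577/129 ≈ 4.473 μg/mL.
Before the 6th dose, 5 doses have been given. Superposition: Cmin = C₀·(f + f² + … + f^5).
≈ 4.473 × (0.6248 + 0.3904 + 0.2439 + 0.1524 + 0.0952) ≈ 4.473 × 1.5067 ≈ 6.739 μg/mL.

6.7 μg/mL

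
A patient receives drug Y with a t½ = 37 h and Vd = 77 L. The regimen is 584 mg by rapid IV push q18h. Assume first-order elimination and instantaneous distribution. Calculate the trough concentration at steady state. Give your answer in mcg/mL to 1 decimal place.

k = ln2/t½ = ln2/37 ≈ 0.018734 h⁻¹; fraction remaining f = e^(−kτ) = e^(−0.018734×18) ≈ 0.7138.
Accumulation ratio R = 1/(1 − f) ≈ 1/0.2862 ≈ 3.4941.
Each bolus raises the concentration by D/Vd = 584/77 ≈ 7.584 mcg/mL.
Cmax,ss = C₀/(1 − f) ≈ 7.584/0.2862 ≈ 26.499 mcg/mL.
Steady-state trough Cmin,ss = Cmax,ss·f ≈ 26.499 × 0.7138 ≈ 18.915 mcg/mL.

18.9 mcg/mL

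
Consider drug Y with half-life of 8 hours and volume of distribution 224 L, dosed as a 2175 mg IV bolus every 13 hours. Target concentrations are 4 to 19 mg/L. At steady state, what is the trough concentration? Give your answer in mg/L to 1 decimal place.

4.7 mg/L

k = ln2/t½ = ln2/8 ≈ 0.086643 h⁻¹; fraction remaining f = e^(−kτ) = e^(−0.086643×13) ≈ 0.3242.
Accumulation ratio R = 1/(1 − f) ≈ 1/0.6758 ≈ 1.4797.
Each bolus raises the concentration by D/Vd = 2175/224 ≈ 9.710 mg/L.
Cmax,ss = C₀/(1 − f) ≈ 9.710/0.6758 ≈ 14.368 mg/L.
Steady-state trough Cmin,ss = Cmax,ss·f ≈ 14.368 × 0.3242 ≈ 4.658 mg/L.
Trough 4.7 mg/L vs MEC 4 mg/L: adequate.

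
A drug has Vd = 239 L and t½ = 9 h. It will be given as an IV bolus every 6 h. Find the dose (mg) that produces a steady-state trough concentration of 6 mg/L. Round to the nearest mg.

τ/t½ = 6/9 ≈ 0.66667, so f = (1/2)^(6/9) ≈ 0.629961.
Cmin,ss = (D/Vd)·f/(1−f), so D = Cmin,ss·Vd·(1−f)/f.
D = 6 × 239 × (1−f)/f ≈ 6 × 239 × 0.58740 ≈ 842.33 mg.

842 mg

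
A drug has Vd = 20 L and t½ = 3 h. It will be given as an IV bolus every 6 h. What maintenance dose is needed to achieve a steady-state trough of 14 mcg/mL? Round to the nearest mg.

840 mg

τ/t½ = 6/3 ≈ 2, so f = (1/2)^(6/3) ≈ 0.250000.
Cmin,ss = (D/Vd)·f/(1−f), so D = Cmin,ss·Vd·(1−f)/f.
D = 14 × 20 × (1−f)/f ≈ 14 × 20 × 3.00000 ≈ 840.00 mg.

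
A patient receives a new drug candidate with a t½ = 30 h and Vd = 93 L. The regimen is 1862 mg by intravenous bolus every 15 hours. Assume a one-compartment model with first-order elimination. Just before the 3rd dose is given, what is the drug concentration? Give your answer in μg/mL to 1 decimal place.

24.2 μg/mL

f = (1/2)^(τ/t½) = (1/2)^(15/30) ≈ 0.7071.
C₀ = D/Vd = 1862/93 ≈ 20.022 μg/mL.
Before the 3rd dose, 2 doses have been given. Superposition: Cmin = C₀·(f + f²).
≈ 20.022 × (0.7071 + 0.5000) ≈ 20.022 × 1.2071 ≈ 24.169 μg/mL.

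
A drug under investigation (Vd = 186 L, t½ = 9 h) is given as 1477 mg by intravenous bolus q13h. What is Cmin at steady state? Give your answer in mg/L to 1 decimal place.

τ/t½ = 13/9 ≈ 1.4444, so fraction remaining f = (1/2)^(13/9) ≈ 0.3674.
At steady state, accumulation factor R = 1/(1 − e^(−kτ)) ≈ 1.5808.
Each bolus raises the concentration by D/Vd = 1477/186 ≈ 7.941 mg/L.
Steady-state peak Cmax,ss = C₀·R ≈ 7.941 × 1.5808 ≈ 12.553 mg/L.
One interval later, Cmin,ss = Cmax,ss·e^(−kτ) ≈ 12.553 × 0.3674 ≈ 4.612 mg/L.

4.6 mg/L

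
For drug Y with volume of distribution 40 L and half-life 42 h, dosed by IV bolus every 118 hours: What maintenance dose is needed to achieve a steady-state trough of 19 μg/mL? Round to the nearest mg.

τ/t½ = 118/42 ≈ 2.8095, so f = (1/2)^(118/42) ≈ 0.142643.
Cmin,ss = (D/Vd)·f/(1−f), so D = Cmin,ss·Vd·(1−f)/f.
D = 19 × 40 × (1−f)/f ≈ 19 × 40 × 6.01051 ≈ 4567.99 mg.

4568 mg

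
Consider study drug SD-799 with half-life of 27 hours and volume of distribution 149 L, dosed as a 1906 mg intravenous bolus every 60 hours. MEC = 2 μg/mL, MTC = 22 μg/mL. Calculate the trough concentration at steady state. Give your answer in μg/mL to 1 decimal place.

Over one 60-h interval, 60/27 ≈ 2.2222 half-lives elapse, leaving f ≈ 0.2143 of each dose.
At steady state, accumulation factor R = 1/(1 − e^(−kτ)) ≈ 1.2728.
Single-dose peak C₀ = D/Vd = 1906/149 ≈ 12.792 μg/mL.
Steady-state peak Cmax,ss = C₀·R ≈ 12.792 × 1.2728 ≈ 16.282 μg/mL.
One interval later, Cmin,ss = Cmax,ss·e^(−kτ) ≈ 16.282 × 0.2143 ≈ 3.489 μg/mL.
Trough 3.5 μg/mL vs MEC 2 μg/mL: adequate.

3.5 μg/mL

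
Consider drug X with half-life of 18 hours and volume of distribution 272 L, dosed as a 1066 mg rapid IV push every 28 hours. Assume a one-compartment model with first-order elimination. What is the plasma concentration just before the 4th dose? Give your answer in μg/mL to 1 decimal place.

1.9 μg/mL

f = (1/2)^(τ/t½) = (1/2)^(28/18) ≈ 0.3402.
C₀ = D/Vd = 1066/272 ≈ 3.919 μg/mL.
Before the 4th dose, 3 doses have been given. Superposition: Cmin = C₀·(f + f² + … + f^3).
≈ 3.919 × (0.3402 + 0.1157 + 0.0394) ≈ 3.919 × 0.4953 ≈ 1.941 μg/mL.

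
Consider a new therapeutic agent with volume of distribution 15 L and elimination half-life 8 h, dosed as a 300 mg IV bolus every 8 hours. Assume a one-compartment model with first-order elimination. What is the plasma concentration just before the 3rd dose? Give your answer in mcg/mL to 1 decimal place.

15.0 mcg/mL

f = (1/2)^(τ/t½) = (1/2)^(8/8) ≈ 0.5000.
C₀ = D/Vd = 300/15 ≈ 20.000 mcg/mL.
Before the 3rd dose, 2 doses have been given. Superposition: Cmin = C₀·(f + f²).
≈ 20.000 × (0.5000 + 0.2500) ≈ 20.000 × 0.7500 ≈ 15.000 mcg/mL.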